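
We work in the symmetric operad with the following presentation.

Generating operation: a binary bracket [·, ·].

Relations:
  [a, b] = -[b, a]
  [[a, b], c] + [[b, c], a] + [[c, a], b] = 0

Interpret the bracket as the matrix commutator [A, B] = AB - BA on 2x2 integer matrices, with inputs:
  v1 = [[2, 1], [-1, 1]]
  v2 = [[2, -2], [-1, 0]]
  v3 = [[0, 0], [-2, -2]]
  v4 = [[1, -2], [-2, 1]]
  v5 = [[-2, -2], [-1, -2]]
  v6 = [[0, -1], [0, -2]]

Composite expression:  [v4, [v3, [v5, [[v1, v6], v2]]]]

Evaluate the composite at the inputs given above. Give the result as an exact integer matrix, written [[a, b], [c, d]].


[[168, -32], [32, -168]]

[v1, v6] = [[-1, -3], [-2, 1]]
[[v1, v6], v2] = [[-1, 10], [-6, 1]]
[v5, [[v1, v6], v2]] = [[22, -4], [2, -22]]
[v3, [v5, [[v1, v6], v2]]] = [[-8, -8], [-92, 8]]
[v4, [v3, [v5, [[v1, v6], v2]]]] = [[168, -32], [32, -168]]


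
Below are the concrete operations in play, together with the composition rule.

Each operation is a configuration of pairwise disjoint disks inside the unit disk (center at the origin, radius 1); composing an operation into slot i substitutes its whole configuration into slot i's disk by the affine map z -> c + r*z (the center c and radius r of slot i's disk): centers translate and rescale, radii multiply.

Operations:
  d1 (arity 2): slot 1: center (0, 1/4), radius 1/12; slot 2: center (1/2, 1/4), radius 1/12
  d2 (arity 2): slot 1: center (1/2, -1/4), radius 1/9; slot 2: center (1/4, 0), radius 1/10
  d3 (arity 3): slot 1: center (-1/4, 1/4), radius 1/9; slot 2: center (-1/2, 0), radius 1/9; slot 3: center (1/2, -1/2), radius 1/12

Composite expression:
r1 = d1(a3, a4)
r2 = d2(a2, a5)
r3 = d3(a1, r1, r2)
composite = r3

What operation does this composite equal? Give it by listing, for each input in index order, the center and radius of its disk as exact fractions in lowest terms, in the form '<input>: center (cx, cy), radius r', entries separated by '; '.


a1: center (-1/4, 1/4), radius 1/9; a2: center (13/24, -25/48), radius 1/108; a3: center (-1/2, 1/36), radius 1/108; a4: center (-4/9, 1/36), radius 1/108; a5: center (25/48, -1/2), radius 1/120

Nesting under d3 composes maps z -> c + r*z down each a-path.
for a1, the 1-step affine chain lands on center (-1/4, 1/4), radius 1/9
for a3, the 2-step affine chain lands on center (-1/2, 1/36), radius 1/108
for a4, the 2-step affine chain lands on center (-4/9, 1/36), radius 1/108
for a2, the 2-step affine chain lands on center (13/24, -25/48), radius 1/108
for a5, the 2-step affine chain lands on center (25/48, -1/2), radius 1/120


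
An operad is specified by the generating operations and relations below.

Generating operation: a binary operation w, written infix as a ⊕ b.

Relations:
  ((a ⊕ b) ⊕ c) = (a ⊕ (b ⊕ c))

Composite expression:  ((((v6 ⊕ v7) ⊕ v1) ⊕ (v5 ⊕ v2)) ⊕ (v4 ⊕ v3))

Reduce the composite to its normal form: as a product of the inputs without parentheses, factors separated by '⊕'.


v6 ⊕ v7 ⊕ v1 ⊕ v5 ⊕ v2 ⊕ v4 ⊕ v3


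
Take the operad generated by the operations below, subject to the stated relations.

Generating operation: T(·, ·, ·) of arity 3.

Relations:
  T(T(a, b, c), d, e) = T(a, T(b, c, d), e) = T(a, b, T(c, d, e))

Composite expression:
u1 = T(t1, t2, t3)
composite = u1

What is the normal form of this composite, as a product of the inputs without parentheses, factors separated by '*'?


Key point: T is associative — brackets drop, the t-order remains.
T(t1, t2, t3) collapses to t1 * t2 * t3

t1 * t2 * t3


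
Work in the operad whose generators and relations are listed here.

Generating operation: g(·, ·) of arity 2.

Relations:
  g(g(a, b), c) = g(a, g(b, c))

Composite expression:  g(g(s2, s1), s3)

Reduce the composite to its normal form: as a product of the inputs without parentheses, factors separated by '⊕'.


Associativity of g dissolves the nesting; only the s-input order survives.
g(s2, s1) reduces to s2 ⊕ s1
g(g(s2, s1), s3) reduces to s2 ⊕ s1 ⊕ s3

s2 ⊕ s1 ⊕ s3


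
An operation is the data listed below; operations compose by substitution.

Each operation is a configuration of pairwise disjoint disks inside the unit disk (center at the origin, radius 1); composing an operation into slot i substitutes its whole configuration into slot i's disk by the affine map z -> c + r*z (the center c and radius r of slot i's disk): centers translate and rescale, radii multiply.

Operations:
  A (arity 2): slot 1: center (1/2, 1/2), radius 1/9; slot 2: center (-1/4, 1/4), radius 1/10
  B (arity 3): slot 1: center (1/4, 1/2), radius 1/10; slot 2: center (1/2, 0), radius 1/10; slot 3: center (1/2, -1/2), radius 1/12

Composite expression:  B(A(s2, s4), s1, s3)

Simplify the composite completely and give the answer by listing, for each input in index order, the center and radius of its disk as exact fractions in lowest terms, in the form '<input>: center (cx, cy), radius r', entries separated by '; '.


s1: center (1/2, 0), radius 1/10; s2: center (3/10, 11/20), radius 1/90; s3: center (1/2, -1/2), radius 1/12; s4: center (9/40, 21/40), radius 1/100

Follow each s-input down from B: c' goes to c + r*c', radius to r*r'.
tracing s2 down its 2-map path: center (3/10, 11/20), radius 1/90
tracing s4 down its 2-map path: center (9/40, 21/40), radius 1/100
tracing s1 down its 1-map path: center (1/2, 0), radius 1/10
tracing s3 down its 1-map path: center (1/2, -1/2), radius 1/12


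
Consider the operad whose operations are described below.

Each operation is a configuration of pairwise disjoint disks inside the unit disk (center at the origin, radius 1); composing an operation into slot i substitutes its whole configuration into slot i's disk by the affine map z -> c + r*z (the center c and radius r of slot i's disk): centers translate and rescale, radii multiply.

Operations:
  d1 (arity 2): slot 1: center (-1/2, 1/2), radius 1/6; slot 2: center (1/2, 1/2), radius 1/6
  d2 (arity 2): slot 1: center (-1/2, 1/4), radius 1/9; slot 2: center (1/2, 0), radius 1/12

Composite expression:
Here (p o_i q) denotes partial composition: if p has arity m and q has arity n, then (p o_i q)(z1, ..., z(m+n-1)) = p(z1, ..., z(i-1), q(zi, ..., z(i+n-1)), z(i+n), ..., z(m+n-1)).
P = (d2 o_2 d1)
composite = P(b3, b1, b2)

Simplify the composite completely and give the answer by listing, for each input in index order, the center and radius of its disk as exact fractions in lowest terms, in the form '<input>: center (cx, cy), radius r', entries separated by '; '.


Follow each b-input down from d2: c' goes to c + r*c', radius to r*r'.
input b3: composing its 1 substitution step yields center (-1/2, 1/4), radius 1/9
input b1: composing its 2 substitution steps yields center (11/24, 1/24), radius 1/72
input b2: composing its 2 substitution steps yields center (13/24, 1/24), radius 1/72

b1: center (11/24, 1/24), radius 1/72; b2: center (13/24, 1/24), radius 1/72; b3: center (-1/2, 1/4), radius 1/9


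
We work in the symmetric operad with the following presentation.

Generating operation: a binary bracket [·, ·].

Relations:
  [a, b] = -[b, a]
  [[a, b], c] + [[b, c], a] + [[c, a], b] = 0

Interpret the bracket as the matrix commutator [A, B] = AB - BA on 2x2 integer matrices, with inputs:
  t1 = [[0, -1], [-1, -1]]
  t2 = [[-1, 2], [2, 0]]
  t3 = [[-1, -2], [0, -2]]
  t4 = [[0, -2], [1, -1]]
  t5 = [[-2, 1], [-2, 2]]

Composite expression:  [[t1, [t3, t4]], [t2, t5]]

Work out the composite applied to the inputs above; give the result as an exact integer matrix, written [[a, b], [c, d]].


[t3, t4] = [[-2, 0], [-1, 2]]
[t1, [t3, t4]] = [[1, -4], [5, -1]]
[t2, t5] = [[-6, 7], [-10, 6]]
[[t1, [t3, t4]], [t2, t5]] = [[5, -34], [-40, -5]]

[[5, -34], [-40, -5]]


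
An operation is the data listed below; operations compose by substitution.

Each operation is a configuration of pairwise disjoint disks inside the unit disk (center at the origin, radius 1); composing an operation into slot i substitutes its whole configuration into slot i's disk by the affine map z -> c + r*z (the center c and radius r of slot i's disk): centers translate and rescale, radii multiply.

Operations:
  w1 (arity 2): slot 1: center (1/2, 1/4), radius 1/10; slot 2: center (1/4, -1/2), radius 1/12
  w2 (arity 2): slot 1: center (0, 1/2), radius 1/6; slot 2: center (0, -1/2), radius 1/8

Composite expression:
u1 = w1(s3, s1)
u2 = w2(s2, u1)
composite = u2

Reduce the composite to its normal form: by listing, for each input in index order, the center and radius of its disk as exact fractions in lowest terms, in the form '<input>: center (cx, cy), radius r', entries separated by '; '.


Nesting under w2 composes maps z -> c + r*z down each s-path.
input s2: composing its 1 substitution step yields center (0, 1/2), radius 1/6
input s3: composing its 2 substitution steps yields center (1/16, -15/32), radius 1/80
input s1: composing its 2 substitution steps yields center (1/32, -9/16), radius 1/96

s1: center (1/32, -9/16), radius 1/96; s2: center (0, 1/2), radius 1/6; s3: center (1/16, -15/32), radius 1/80


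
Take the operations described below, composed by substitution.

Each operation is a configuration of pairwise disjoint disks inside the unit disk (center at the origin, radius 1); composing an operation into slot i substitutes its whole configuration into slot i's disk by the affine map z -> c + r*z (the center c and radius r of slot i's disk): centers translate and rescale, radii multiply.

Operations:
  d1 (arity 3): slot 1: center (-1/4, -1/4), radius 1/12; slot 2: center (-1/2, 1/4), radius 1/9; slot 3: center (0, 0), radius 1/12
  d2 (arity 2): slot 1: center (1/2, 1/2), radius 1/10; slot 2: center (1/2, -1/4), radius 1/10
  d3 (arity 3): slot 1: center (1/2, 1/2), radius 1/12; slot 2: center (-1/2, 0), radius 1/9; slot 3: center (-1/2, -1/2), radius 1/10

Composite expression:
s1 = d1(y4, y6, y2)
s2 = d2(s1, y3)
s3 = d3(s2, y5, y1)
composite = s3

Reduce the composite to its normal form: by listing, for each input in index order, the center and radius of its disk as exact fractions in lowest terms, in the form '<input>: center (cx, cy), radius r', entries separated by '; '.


y1: center (-1/2, -1/2), radius 1/10; y2: center (13/24, 13/24), radius 1/1440; y3: center (13/24, 23/48), radius 1/120; y4: center (259/480, 259/480), radius 1/1440; y5: center (-1/2, 0), radius 1/9; y6: center (43/80, 87/160), radius 1/1080


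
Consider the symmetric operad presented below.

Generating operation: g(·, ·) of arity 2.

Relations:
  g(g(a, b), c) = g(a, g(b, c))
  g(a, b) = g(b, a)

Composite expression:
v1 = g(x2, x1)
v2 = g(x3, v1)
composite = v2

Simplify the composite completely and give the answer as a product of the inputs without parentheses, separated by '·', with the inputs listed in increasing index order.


x1 · x2 · x3

Reordering under g is free, so list the x-inputs canonically.
g(x2, x1) flattens to x2 · x1
g(x3, g(x2, x1)) flattens to x3 · x2 · x1
the factors in increasing index order: x1 · x2 · x3


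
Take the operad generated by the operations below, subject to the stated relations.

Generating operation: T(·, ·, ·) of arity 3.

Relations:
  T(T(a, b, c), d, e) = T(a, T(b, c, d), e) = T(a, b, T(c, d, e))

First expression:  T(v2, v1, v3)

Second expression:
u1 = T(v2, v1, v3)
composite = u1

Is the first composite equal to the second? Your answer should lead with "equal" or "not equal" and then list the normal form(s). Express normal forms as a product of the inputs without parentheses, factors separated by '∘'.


equal; both compose to v2 ∘ v1 ∘ v3

The first expression reduces to v2 ∘ v1 ∘ v3
The second expression reduces to v2 ∘ v1 ∘ v3
Same normal form: equal.


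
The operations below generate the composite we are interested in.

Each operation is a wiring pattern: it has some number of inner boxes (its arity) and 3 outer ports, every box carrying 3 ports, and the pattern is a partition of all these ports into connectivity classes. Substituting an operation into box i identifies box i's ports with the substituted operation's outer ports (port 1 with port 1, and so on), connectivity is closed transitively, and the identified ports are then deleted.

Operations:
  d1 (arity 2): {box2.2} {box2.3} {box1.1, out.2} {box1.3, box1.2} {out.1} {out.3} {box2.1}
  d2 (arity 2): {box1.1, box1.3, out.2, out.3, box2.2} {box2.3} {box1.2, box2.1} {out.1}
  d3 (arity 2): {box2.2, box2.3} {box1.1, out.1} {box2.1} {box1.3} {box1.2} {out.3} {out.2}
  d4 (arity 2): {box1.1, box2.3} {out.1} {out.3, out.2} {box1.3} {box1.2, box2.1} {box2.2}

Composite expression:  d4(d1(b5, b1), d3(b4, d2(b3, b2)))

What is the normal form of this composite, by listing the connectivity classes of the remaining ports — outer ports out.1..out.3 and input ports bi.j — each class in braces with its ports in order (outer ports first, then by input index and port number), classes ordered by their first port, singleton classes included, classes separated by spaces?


{out.1} {out.2, out.3} {b1.1} {b1.2} {b1.3} {b2.1, b3.2} {b2.2, b3.1, b3.3} {b2.3} {b4.1, b5.1} {b4.2} {b4.3} {b5.2, b5.3}

Reachability decides: close wires over d4-identified ports.
stage d1: inputs (b5, b1), connectivity {out.1} {out.2, b5.1} {out.3} {b1.1} {b1.2} {b1.3} {b5.2, b5.3}, out.j its boundary
stage d2: inputs (b3, b2), connectivity {out.1} {out.2, out.3, b2.2, b3.1, b3.3} {b2.1, b3.2} {b2.3}, out.j its boundary
stage d3: inputs (b4, b3, b2), connectivity {out.1, b4.1} {out.2} {out.3} {b2.1, b3.2} {b2.2, b3.1, b3.3} {b2.3} {b4.2} {b4.3}, out.j its boundary
stage d4: inputs (b5, b1, b4, b3, b2), connectivity {out.1} {out.2, out.3} {b1.1} {b1.2} {b1.3} {b2.1, b3.2} {b2.2, b3.1, b3.3} {b2.3} {b4.1, b5.1} {b4.2} {b4.3} {b5.2, b5.3}, out.j its boundary


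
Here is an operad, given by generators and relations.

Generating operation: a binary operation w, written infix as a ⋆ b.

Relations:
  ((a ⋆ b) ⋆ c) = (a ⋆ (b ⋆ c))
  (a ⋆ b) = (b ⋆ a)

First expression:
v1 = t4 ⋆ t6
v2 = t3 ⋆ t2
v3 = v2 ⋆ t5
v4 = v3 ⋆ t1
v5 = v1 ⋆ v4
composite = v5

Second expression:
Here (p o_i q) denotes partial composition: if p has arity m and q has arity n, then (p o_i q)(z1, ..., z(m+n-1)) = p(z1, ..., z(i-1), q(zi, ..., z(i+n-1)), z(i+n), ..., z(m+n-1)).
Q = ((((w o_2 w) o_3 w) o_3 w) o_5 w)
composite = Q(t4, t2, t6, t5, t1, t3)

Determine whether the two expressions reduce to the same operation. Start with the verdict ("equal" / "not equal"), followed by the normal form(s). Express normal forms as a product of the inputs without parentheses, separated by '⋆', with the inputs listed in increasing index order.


equal; the common form is t1 ⋆ t2 ⋆ t3 ⋆ t4 ⋆ t5 ⋆ t6

The first composite normalizes to t1 ⋆ t2 ⋆ t3 ⋆ t4 ⋆ t5 ⋆ t6
The second composite normalizes to t1 ⋆ t2 ⋆ t3 ⋆ t4 ⋆ t5 ⋆ t6
Identical normal forms: equal.


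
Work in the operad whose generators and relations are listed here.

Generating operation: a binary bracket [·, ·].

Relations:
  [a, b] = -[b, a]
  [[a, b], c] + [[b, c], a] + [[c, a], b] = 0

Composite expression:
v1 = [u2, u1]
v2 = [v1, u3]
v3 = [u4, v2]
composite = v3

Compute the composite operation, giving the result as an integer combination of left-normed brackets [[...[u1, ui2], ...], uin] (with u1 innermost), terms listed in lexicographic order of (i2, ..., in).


[[[u1, u2], u3], u4]

Antisymmetry and Jacobi reduce to u1-anchored left-normed brackets.
Composite bracket: [u4, [[u2, u1], u3]]
Under [a, b] = ab - ba we get 8 signed associative words (2^3 = 8).
Collect the words opening with u1:
  u1u2u3u4 (sign +1) contributes +[[[u1, u2], u3], u4]


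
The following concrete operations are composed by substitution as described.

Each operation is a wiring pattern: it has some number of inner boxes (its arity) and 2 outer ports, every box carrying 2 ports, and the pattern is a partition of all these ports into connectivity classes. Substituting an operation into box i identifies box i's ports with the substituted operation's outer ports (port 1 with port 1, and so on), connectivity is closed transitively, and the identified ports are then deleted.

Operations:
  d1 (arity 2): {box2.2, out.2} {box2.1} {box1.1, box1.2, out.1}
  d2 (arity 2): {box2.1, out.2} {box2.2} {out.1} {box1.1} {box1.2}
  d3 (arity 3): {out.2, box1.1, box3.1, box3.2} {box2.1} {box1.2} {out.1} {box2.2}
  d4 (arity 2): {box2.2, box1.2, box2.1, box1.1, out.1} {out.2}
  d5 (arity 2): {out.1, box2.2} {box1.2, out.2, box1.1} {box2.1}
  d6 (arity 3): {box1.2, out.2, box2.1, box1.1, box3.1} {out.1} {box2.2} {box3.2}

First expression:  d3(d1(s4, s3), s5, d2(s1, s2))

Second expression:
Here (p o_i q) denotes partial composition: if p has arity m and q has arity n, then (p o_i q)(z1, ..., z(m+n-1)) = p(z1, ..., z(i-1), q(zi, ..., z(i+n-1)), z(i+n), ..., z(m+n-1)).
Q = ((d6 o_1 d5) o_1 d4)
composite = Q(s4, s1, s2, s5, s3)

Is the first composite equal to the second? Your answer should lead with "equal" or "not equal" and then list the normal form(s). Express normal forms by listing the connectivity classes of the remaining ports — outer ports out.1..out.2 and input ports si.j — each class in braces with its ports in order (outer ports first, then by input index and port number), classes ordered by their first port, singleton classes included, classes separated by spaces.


not equal; the first gives {out.1} {out.2, s2.1, s4.1, s4.2} {s1.1} {s1.2} {s2.2} {s3.1} {s3.2} {s5.1} {s5.2} and the second {out.1} {out.2, s1.1, s1.2, s2.2, s3.1, s4.1, s4.2, s5.1} {s2.1} {s3.2} {s5.2}

The first composite normalizes to {out.1} {out.2, s2.1, s4.1, s4.2} {s1.1} {s1.2} {s2.2} {s3.1} {s3.2} {s5.1} {s5.2}
The second composite normalizes to {out.1} {out.2, s1.1, s1.2, s2.2, s3.1, s4.1, s4.2, s5.1} {s2.1} {s3.2} {s5.2}
Distinct normal forms: not equal.


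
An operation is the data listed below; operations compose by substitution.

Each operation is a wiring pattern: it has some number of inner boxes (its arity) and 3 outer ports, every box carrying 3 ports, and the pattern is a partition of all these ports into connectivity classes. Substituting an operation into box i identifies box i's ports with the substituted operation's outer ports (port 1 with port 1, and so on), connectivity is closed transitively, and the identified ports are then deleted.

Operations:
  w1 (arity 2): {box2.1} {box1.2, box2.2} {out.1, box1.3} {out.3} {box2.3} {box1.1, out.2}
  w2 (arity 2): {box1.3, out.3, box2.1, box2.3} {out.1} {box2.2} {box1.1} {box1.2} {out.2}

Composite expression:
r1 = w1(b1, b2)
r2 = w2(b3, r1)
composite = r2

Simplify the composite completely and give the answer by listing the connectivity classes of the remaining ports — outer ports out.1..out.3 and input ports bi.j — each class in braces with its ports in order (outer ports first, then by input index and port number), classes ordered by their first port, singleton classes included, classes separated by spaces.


{out.1} {out.2} {out.3, b1.3, b3.3} {b1.1} {b1.2, b2.2} {b2.1} {b2.3} {b3.1} {b3.2}

Connectivity passes through glued w2-boundaries; trace each wire chain.
stage w1: inputs (b1, b2), connectivity {out.1, b1.3} {out.2, b1.1} {out.3} {b1.2, b2.2} {b2.1} {b2.3}, out.j its boundary
stage w2: inputs (b3, b1, b2), connectivity {out.1} {out.2} {out.3, b1.3, b3.3} {b1.1} {b1.2, b2.2} {b2.1} {b2.3} {b3.1} {b3.2}, out.j its boundary


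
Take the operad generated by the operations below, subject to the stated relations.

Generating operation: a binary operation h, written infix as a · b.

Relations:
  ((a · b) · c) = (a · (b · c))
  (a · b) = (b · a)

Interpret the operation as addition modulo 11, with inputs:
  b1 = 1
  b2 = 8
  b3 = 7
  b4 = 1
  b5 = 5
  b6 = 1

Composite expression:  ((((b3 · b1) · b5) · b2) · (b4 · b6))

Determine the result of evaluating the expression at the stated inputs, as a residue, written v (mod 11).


(b3 · b1) = 8
((b3 · b1) · b5) = 2
(((b3 · b1) · b5) · b2) = 10
(b4 · b6) = 2
((((b3 · b1) · b5) · b2) · (b4 · b6)) = 1

1 (mod 11)


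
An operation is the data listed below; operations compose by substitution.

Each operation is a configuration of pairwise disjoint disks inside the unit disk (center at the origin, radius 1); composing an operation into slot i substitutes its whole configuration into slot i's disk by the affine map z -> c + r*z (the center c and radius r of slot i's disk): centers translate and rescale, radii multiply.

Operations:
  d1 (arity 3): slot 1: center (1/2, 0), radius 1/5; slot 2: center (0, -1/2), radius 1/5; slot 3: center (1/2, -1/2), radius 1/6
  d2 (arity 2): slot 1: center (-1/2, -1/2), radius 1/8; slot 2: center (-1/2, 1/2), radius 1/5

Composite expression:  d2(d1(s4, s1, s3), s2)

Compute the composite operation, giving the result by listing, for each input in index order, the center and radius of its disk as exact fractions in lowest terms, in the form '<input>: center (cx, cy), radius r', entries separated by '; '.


s1: center (-1/2, -9/16), radius 1/40; s2: center (-1/2, 1/2), radius 1/5; s3: center (-7/16, -9/16), radius 1/48; s4: center (-7/16, -1/2), radius 1/40


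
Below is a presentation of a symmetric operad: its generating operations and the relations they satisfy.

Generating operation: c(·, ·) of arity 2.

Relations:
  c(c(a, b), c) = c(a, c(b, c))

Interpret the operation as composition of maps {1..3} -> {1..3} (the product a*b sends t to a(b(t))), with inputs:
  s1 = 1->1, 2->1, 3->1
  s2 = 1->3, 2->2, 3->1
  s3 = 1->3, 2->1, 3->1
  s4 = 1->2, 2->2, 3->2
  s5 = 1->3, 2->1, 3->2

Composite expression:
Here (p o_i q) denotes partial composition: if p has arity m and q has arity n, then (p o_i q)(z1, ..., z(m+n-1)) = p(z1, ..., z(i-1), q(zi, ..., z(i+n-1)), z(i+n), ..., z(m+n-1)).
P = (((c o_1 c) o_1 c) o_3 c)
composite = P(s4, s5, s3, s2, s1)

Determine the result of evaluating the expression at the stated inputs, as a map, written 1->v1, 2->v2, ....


1->2, 2->2, 3->2

c(s4, s5) = 1->2, 2->2, 3->2
c(s3, s2) = 1->1, 2->1, 3->3
c(c(s4, s5), c(s3, s2)) = 1->2, 2->2, 3->2
c(c(c(s4, s5), c(s3, s2)), s1) = 1->2, 2->2, 3->2


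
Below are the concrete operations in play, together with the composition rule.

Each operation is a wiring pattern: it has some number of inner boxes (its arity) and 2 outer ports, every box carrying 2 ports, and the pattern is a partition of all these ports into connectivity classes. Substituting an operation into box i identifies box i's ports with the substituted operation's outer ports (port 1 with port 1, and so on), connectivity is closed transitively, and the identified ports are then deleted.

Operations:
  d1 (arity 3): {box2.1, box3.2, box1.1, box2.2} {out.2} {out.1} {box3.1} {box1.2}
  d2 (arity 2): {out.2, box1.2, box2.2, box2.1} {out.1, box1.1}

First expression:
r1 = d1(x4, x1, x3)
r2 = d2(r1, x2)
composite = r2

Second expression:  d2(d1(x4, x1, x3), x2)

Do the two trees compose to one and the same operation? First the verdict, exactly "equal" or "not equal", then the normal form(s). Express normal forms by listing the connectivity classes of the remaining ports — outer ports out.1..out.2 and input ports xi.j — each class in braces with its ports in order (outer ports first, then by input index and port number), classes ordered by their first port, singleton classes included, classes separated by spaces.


equal; the common form is {out.1} {out.2, x2.1, x2.2} {x1.1, x1.2, x3.2, x4.1} {x3.1} {x4.2}

The first expression reduces to {out.1} {out.2, x2.1, x2.2} {x1.1, x1.2, x3.2, x4.1} {x3.1} {x4.2}
The second expression reduces to {out.1} {out.2, x2.1, x2.2} {x1.1, x1.2, x3.2, x4.1} {x3.1} {x4.2}
Identical normal forms: equal.


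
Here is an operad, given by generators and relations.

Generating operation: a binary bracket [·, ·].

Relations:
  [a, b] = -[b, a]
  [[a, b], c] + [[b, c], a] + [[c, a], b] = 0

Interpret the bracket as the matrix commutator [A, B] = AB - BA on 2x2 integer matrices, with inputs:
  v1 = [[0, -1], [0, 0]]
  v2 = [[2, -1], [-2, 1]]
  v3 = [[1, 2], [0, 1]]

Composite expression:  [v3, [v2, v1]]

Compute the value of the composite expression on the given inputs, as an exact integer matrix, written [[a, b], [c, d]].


[v2, v1] = [[-2, -1], [0, 2]]
[v3, [v2, v1]] = [[0, 8], [0, 0]]

[[0, 8], [0, 0]]


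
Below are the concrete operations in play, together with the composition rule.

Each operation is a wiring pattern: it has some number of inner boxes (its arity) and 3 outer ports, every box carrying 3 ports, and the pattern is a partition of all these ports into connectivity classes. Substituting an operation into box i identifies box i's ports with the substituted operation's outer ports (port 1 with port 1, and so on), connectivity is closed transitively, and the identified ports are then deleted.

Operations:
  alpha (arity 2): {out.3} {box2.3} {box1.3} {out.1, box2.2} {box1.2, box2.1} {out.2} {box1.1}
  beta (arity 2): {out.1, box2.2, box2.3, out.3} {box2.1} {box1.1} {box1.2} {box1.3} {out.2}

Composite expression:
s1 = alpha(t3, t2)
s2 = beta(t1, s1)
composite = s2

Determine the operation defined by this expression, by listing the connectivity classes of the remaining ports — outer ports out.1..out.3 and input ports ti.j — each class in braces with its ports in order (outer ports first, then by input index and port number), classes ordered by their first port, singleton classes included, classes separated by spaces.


{out.1, out.3} {out.2} {t1.1} {t1.2} {t1.3} {t2.1, t3.2} {t2.2} {t2.3} {t3.1} {t3.3}

Two ports join when wires chain via beta-identified ports.
stage alpha: inputs (t3, t2), connectivity {out.1, t2.2} {out.2} {out.3} {t2.1, t3.2} {t2.3} {t3.1} {t3.3}, out.j its boundary
stage beta: inputs (t1, t3, t2), connectivity {out.1, out.3} {out.2} {t1.1} {t1.2} {t1.3} {t2.1, t3.2} {t2.2} {t2.3} {t3.1} {t3.3}, out.j its boundary


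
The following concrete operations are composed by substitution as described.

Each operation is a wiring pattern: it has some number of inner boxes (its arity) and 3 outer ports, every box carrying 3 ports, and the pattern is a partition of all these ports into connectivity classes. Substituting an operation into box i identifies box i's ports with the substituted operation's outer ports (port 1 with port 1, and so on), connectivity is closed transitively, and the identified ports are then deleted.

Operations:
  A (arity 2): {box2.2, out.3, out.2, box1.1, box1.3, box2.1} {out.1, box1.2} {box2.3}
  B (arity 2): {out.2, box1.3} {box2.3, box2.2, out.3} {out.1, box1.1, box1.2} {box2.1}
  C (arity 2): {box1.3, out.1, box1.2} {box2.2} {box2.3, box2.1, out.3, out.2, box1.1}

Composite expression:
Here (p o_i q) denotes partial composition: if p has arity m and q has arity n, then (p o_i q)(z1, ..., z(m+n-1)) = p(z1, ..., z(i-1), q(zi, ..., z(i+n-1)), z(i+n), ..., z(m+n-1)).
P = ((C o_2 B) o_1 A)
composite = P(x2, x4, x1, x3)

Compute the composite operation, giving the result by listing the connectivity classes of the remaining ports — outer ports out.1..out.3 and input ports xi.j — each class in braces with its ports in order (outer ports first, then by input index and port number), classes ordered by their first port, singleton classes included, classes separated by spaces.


Reachability decides: close wires over C-identified ports.
after A, the pattern on (x2, x4) reads {out.1, x2.2} {out.2, out.3, x2.1, x2.3, x4.1, x4.2} {x4.3} (out.j = its outer ports)
after B, the pattern on (x1, x3) reads {out.1, x1.1, x1.2} {out.2, x1.3} {out.3, x3.2, x3.3} {x3.1} (out.j = its outer ports)
after C, the pattern on (x2, x4, x1, x3) reads {out.1, x2.1, x2.3, x4.1, x4.2} {out.2, out.3, x1.1, x1.2, x2.2, x3.2, x3.3} {x1.3} {x3.1} {x4.3} (out.j = its outer ports)

{out.1, x2.1, x2.3, x4.1, x4.2} {out.2, out.3, x1.1, x1.2, x2.2, x3.2, x3.3} {x1.3} {x3.1} {x4.3}


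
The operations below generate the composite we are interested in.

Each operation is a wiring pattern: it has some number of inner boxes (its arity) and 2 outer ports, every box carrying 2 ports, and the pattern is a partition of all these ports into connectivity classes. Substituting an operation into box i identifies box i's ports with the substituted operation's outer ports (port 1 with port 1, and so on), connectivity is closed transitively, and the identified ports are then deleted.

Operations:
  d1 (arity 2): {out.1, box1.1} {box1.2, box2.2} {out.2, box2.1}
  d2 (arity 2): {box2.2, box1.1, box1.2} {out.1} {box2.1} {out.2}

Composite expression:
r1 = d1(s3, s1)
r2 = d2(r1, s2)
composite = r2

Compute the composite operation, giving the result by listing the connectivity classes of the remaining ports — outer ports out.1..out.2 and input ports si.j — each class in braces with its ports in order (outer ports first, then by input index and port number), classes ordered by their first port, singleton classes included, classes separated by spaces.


{out.1} {out.2} {s1.1, s2.2, s3.1} {s1.2, s3.2} {s2.1}

Two ports join when wires chain via d2-identified ports.
through d1, on inputs (s3, s1): {out.1, s3.1} {out.2, s1.1} {s1.2, s3.2} (out.j = stage outer ports)
through d2, on inputs (s3, s1, s2): {out.1} {out.2} {s1.1, s2.2, s3.1} {s1.2, s3.2} {s2.1} (out.j = stage outer ports)


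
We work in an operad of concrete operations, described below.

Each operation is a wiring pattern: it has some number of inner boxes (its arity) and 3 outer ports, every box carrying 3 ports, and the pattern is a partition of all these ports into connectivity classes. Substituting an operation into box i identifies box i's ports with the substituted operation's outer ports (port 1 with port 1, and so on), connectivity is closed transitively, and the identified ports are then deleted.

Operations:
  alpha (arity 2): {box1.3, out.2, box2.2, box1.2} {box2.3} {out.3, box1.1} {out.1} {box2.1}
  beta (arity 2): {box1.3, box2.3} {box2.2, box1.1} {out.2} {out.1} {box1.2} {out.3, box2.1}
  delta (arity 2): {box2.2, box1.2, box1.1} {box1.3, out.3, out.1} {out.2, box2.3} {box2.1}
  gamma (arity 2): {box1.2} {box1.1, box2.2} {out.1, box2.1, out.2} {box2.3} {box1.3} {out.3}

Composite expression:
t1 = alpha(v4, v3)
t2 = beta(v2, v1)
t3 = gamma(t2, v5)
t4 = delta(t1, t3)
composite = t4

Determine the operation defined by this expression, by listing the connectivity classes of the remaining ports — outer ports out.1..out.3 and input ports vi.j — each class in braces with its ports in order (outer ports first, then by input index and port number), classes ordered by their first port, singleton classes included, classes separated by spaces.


{out.1, out.3, v4.1} {out.2} {v1.1} {v1.2, v2.1} {v1.3, v2.3} {v2.2} {v3.1} {v3.2, v4.2, v4.3, v5.1} {v3.3} {v5.2} {v5.3}

Treat the ports identified at delta as solder joints: merge, then drop.
composing alpha on (v4, v3), with out.j its own outer ports: {out.1} {out.2, v3.2, v4.2, v4.3} {out.3, v4.1} {v3.1} {v3.3}
composing beta on (v2, v1), with out.j its own outer ports: {out.1} {out.2} {out.3, v1.1} {v1.2, v2.1} {v1.3, v2.3} {v2.2}
composing gamma on (v2, v1, v5), with out.j its own outer ports: {out.1, out.2, v5.1} {out.3} {v1.1} {v1.2, v2.1} {v1.3, v2.3} {v2.2} {v5.2} {v5.3}
composing delta on (v4, v3, v2, v1, v5), with out.j its own outer ports: {out.1, out.3, v4.1} {out.2} {v1.1} {v1.2, v2.1} {v1.3, v2.3} {v2.2} {v3.1} {v3.2, v4.2, v4.3, v5.1} {v3.3} {v5.2} {v5.3}


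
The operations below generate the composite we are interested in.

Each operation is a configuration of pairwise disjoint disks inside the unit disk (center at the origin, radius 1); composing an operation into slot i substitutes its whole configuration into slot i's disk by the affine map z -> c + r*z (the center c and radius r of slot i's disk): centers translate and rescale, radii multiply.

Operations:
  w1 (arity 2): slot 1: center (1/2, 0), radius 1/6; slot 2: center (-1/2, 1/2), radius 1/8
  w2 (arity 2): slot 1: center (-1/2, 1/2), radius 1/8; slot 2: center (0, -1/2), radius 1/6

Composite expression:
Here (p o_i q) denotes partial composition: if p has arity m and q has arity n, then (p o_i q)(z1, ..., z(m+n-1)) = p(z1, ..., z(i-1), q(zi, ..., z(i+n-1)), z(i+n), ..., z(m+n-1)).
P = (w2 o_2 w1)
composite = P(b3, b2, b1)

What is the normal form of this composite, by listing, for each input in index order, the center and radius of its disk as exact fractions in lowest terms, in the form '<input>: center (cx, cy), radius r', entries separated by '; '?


b1: center (-1/12, -5/12), radius 1/48; b2: center (1/12, -1/2), radius 1/36; b3: center (-1/2, 1/2), radius 1/8

Below w2, radii multiply path by path; the b-disk centers shift.
for b3, the 1-step affine chain lands on center (-1/2, 1/2), radius 1/8
for b2, the 2-step affine chain lands on center (1/12, -1/2), radius 1/36
for b1, the 2-step affine chain lands on center (-1/12, -5/12), radius 1/48


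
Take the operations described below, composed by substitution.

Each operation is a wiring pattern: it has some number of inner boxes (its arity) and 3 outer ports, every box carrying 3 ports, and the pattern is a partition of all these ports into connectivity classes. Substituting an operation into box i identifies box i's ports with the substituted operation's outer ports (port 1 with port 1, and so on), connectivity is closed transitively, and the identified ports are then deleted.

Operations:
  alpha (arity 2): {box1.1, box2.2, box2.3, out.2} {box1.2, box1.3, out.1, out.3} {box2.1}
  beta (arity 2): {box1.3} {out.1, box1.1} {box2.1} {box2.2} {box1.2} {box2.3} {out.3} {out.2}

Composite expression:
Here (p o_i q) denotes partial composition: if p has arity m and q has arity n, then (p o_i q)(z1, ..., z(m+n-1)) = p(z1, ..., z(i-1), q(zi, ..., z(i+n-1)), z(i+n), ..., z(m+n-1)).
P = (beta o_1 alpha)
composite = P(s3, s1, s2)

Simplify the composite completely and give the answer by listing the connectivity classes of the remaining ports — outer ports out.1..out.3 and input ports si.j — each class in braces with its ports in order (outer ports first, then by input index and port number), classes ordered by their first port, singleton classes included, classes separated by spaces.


After gluing at beta, chains via deleted ports link the s-ports.
the subtree at alpha composes to {out.1, out.3, s3.2, s3.3} {out.2, s1.2, s1.3, s3.1} {s1.1} on (s3, s1); out.j = own outer ports
the subtree at beta composes to {out.1, s3.2, s3.3} {out.2} {out.3} {s1.1} {s1.2, s1.3, s3.1} {s2.1} {s2.2} {s2.3} on (s3, s1, s2); out.j = own outer ports

{out.1, s3.2, s3.3} {out.2} {out.3} {s1.1} {s1.2, s1.3, s3.1} {s2.1} {s2.2} {s2.3}


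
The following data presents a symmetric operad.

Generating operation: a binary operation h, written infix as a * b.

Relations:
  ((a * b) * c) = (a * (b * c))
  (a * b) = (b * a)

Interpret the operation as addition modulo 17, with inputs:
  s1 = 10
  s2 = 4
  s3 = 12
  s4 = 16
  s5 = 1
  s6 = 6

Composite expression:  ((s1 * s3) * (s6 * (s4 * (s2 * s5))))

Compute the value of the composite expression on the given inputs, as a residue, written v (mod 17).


(s1 * s3) = 5
(s2 * s5) = 5
(s4 * (s2 * s5)) = 4
(s6 * (s4 * (s2 * s5))) = 10
((s1 * s3) * (s6 * (s4 * (s2 * s5)))) = 15

15 (mod 17)


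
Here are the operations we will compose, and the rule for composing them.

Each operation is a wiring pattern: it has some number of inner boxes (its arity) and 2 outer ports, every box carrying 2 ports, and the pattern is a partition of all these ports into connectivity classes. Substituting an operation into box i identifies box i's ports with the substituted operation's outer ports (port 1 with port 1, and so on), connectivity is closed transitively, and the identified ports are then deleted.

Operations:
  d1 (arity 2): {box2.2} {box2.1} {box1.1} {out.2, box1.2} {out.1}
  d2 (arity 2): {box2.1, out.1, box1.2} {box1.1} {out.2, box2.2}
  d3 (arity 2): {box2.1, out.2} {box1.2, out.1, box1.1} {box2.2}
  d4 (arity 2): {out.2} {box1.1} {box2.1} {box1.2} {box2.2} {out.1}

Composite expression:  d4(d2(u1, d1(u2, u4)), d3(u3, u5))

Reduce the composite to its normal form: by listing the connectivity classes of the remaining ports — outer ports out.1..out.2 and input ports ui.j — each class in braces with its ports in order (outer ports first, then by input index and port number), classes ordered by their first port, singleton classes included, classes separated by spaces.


Connectivity passes through glued d4-boundaries; trace each wire chain.
after d1, the pattern on (u2, u4) reads {out.1} {out.2, u2.2} {u2.1} {u4.1} {u4.2} (out.j = its outer ports)
after d2, the pattern on (u1, u2, u4) reads {out.1, u1.2} {out.2, u2.2} {u1.1} {u2.1} {u4.1} {u4.2} (out.j = its outer ports)
after d3, the pattern on (u3, u5) reads {out.1, u3.1, u3.2} {out.2, u5.1} {u5.2} (out.j = its outer ports)
after d4, the pattern on (u1, u2, u4, u3, u5) reads {out.1} {out.2} {u1.1} {u1.2} {u2.1} {u2.2} {u3.1, u3.2} {u4.1} {u4.2} {u5.1} {u5.2} (out.j = its outer ports)

{out.1} {out.2} {u1.1} {u1.2} {u2.1} {u2.2} {u3.1, u3.2} {u4.1} {u4.2} {u5.1} {u5.2}


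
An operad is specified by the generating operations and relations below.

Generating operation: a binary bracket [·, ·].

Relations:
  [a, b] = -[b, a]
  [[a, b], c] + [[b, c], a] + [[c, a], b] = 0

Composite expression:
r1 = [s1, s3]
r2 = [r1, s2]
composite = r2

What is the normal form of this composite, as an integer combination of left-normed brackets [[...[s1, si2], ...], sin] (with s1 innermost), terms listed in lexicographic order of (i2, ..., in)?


[[s1, s3], s2]

Skip Jacobi rewriting: expand, keep s1-initial words, read off terms.
Composite bracket: [[s1, s3], s2]
The bracket unfolds into 4 signed words via [a, b] = ab - ba (2^2 = 4).
Collect the words opening with s1:
  the word s1s3s2 carries sign +1 and contributes +[[s1, s3], s2]


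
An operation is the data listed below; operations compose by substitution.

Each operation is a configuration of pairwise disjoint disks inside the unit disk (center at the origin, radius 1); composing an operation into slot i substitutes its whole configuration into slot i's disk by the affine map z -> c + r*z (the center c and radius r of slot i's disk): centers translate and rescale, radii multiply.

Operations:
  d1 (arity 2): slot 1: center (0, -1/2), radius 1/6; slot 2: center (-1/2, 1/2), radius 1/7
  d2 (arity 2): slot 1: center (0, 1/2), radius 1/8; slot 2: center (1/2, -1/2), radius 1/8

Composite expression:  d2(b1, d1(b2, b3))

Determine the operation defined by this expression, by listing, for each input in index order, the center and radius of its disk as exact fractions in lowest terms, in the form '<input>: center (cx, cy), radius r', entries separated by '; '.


Each b-disk chains the slot maps above it in d2; radii multiply.
b1: after 1 affine step, its disk has center (0, 1/2), radius 1/8
b2: after 2 affine steps, its disk has center (1/2, -9/16), radius 1/48
b3: after 2 affine steps, its disk has center (7/16, -7/16), radius 1/56

b1: center (0, 1/2), radius 1/8; b2: center (1/2, -9/16), radius 1/48; b3: center (7/16, -7/16), radius 1/56


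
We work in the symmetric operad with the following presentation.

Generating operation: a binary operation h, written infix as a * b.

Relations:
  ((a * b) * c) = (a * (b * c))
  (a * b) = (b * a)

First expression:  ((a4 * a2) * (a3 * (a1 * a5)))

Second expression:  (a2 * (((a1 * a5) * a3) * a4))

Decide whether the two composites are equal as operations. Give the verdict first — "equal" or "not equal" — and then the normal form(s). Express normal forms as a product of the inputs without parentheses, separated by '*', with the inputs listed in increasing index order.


The first expression, normalized: a1 * a2 * a3 * a4 * a5
The second expression, normalized: a1 * a2 * a3 * a4 * a5
The forms coincide; equal.

equal; the common form is a1 * a2 * a3 * a4 * a5


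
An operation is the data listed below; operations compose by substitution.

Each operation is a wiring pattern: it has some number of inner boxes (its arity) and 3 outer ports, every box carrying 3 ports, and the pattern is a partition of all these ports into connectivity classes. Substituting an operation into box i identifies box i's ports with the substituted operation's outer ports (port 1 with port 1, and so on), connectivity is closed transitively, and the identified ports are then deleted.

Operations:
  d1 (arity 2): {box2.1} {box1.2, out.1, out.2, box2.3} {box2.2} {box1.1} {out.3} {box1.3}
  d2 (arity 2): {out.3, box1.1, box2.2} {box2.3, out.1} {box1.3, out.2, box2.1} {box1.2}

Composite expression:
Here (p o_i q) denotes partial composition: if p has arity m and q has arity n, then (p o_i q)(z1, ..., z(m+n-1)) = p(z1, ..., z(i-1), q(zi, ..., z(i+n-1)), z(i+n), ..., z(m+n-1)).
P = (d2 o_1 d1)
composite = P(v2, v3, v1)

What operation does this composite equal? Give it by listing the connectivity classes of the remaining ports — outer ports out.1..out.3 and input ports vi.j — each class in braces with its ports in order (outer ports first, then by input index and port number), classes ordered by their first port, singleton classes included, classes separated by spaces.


{out.1, v1.3} {out.2, v1.1} {out.3, v1.2, v2.2, v3.3} {v2.1} {v2.3} {v3.1} {v3.2}

Substituting into d2 glues patterns; closure does the rest.
the subtree at d1 composes to {out.1, out.2, v2.2, v3.3} {out.3} {v2.1} {v2.3} {v3.1} {v3.2} on (v2, v3); out.j = own outer ports
the subtree at d2 composes to {out.1, v1.3} {out.2, v1.1} {out.3, v1.2, v2.2, v3.3} {v2.1} {v2.3} {v3.1} {v3.2} on (v2, v3, v1); out.j = own outer ports
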